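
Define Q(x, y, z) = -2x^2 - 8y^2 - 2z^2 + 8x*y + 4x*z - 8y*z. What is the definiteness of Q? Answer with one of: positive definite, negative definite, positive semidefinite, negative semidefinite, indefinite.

negative semidefinite

The associated matrix is A = [[-2, 4, 2], [4, -8, -4], [2, -4, -2]].
Row-reducing A symmetrically gives the diagonal entries -2, 0, 0.
So there are 1 negative, 2 zero pivots.
Hence Q is negative semidefinite.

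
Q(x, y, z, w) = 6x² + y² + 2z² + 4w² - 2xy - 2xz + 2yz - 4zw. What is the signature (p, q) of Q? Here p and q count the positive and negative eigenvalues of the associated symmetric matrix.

(3, 0)

The associated matrix is A = [[6, -1, -1, 0], [-1, 1, 1, 0], [-1, 1, 2, -2], [0, 0, -2, 4]].
Symmetric row and column elimination reduces A to a congruent diagonal form with pivots 6, 5/6, 1, 0.
That gives 3 positive, 1 zero pivots.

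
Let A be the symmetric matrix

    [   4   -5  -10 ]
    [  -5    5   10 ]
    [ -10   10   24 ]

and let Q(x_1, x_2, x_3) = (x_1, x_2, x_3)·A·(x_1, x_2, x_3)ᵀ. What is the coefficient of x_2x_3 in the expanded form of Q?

The coefficient of x_2x_3 is A[2,3] + A[3,2] = 2·10 = 20.

20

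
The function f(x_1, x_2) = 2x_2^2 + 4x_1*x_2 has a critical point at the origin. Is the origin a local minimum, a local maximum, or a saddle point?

saddle point

The Hessian at the origin is H = [[0, 4], [4, 4]].
det H = 0·4 − (4)² = -16 < 0, so H is indefinite.
Therefore the origin is a saddle point.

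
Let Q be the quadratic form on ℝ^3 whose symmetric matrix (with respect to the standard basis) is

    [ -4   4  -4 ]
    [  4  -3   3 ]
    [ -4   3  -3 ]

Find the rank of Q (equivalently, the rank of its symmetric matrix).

Symmetric row and column elimination reduces A to a congruent diagonal form with pivots -4, 1, 0.
That gives 1 positive, 1 negative, 1 zero pivots.
The rank is the number of nonzero pivots: 2.

2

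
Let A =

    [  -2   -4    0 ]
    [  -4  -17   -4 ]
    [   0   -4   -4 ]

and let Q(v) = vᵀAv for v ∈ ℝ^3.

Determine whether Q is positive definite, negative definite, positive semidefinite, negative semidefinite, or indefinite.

negative definite

Applying the same elementary operations to the rows and columns of A produces a congruent diagonal matrix with entries -2, -9, -20/9.
Counting signs: 3 negative.
Hence Q is negative definite.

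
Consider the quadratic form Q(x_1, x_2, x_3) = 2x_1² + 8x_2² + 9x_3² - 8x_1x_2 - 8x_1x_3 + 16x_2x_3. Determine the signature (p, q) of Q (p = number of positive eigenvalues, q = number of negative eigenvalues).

(2, 0)

The associated matrix is A = [[2, -4, -4], [-4, 8, 8], [-4, 8, 9]].
Row-reducing A symmetrically gives the diagonal entries 2, 0, 1.
That gives 2 positive, 1 zero pivots.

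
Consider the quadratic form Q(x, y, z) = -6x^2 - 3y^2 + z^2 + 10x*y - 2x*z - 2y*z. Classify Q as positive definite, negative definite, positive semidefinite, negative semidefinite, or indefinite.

Write A = [[-6, 5, -1], [5, -3, -1], [-1, -1, 1]].
An LDLᵀ factorisation of A has diagonal entries -6, 7/6, -12/7.
Counting signs: 1 positive, 2 negative.
Hence Q is indefinite.

indefinite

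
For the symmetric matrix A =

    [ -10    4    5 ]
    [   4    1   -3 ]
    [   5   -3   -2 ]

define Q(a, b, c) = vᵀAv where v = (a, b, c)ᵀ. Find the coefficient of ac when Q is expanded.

10

The coefficient of ac is A[1,3] + A[3,1] = 2·5 = 10.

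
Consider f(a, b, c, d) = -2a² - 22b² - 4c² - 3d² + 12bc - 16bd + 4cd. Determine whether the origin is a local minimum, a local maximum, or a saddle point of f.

The Hessian at the origin is H = [[-4, 0, 0, 0], [0, -44, 12, -16], [0, 12, -8, 4], [0, -16, 4, -6]].
Congruent diagonalization of H (simultaneous row and column reduction) yields pivots -4, -44, -52/11, -2/13.
Counting signs: 4 negative.
H is negative definite, so the origin is a strict local maximum.

local maximum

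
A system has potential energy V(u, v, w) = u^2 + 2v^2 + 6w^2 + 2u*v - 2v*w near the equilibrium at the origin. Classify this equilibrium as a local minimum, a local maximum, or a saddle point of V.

local minimum

The Hessian at the origin is H = [[2, 2, 0], [2, 4, -2], [0, -2, 12]].
An LDLᵀ factorisation of H has diagonal entries 2, 2, 10.
Counting signs: 3 positive.
H is positive definite, so the origin is a strict local minimum.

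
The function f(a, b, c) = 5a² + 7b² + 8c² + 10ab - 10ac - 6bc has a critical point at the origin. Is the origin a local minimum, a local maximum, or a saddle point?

The Hessian at the origin is H = [[10, 10, -10], [10, 14, -6], [-10, -6, 16]].
Congruent diagonalization of H (simultaneous row and column reduction) yields pivots 10, 4, 2.
Counting signs: 3 positive.
H is positive definite, so the origin is a strict local minimum.

local minimum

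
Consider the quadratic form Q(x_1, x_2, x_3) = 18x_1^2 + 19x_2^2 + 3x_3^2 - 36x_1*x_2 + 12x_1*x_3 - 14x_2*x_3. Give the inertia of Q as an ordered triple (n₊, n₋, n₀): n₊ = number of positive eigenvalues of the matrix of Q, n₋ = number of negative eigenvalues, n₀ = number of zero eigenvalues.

The associated matrix is A = [[18, -18, 6], [-18, 19, -7], [6, -7, 3]].
Symmetric row and column elimination reduces A to a congruent diagonal form with pivots 18, 1, 0.
Counting signs: 2 positive, 1 zero.

(2, 0, 1)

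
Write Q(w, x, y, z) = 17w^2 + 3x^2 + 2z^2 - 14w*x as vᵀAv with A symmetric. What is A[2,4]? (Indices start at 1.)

The coefficient of x·z in Q is 0. For a symmetric A this equals A[2,4] + A[4,2] = 2·A[2,4].
So A[2,4] = 0/2 = 0.

0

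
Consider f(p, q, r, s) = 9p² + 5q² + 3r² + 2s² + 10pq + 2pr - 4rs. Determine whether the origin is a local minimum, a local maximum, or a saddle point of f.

The Hessian at the origin is H = [[18, 10, 2, 0], [10, 10, 0, 0], [2, 0, 6, -4], [0, 0, -4, 4]].
Symmetric row and column elimination reduces H to a congruent diagonal form with pivots 18, 40/9, 11/2, 12/11.
So there are 4 positive pivots.
H is positive definite, so the origin is a strict local minimum.

local minimum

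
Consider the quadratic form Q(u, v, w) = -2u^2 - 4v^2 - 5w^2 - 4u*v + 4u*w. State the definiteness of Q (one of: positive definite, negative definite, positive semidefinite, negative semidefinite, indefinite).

negative definite

The symmetric matrix of Q is A = [[-2, -2, 2], [-2, -4, 0], [2, 0, -5]].
Leading principal minors: Δ_1 = -2, Δ_2 = 4, Δ_3 = -4.
The signs alternate starting with Δ_1 < 0, so by Sylvester's criterion Q is negative definite.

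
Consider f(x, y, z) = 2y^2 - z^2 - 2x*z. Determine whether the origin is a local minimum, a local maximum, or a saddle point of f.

The Hessian at the origin is H = [[0, 0, -2], [0, 4, 0], [-2, 0, -2]].
H is indefinite, so the origin is a saddle point.

saddle point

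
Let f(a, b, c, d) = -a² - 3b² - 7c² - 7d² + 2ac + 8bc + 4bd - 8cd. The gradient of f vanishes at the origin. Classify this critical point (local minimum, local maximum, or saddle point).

local maximum

The Hessian at the origin is H = [[-2, 0, 2, 0], [0, -6, 8, 4], [2, 8, -14, -8], [0, 4, -8, -14]].
Applying the same elementary operations to the rows and columns of H produces a congruent diagonal matrix with entries -2, -6, -4/3, -6.
Counting signs: 4 negative.
H is negative definite, so the origin is a strict local maximum.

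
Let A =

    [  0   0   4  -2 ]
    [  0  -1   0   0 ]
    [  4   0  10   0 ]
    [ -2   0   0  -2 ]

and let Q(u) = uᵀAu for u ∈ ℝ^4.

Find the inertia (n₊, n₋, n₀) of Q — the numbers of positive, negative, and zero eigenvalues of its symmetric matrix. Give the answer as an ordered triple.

By Sylvester's law of inertia any congruent diagonalization of A has 2 positive, 2 negative and 0 zero entries.

(2, 2, 0)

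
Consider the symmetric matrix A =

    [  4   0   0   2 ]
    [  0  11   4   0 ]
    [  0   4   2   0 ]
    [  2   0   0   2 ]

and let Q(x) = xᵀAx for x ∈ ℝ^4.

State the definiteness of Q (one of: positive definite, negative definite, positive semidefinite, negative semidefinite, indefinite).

positive definite

Row-reducing A symmetrically gives the diagonal entries 4, 11, 6/11, 1.
So there are 4 positive pivots.
Hence Q is positive definite.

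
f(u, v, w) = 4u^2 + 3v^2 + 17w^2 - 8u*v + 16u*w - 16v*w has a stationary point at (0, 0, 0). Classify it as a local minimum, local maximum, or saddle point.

The Hessian at the origin is H = [[8, -8, 16], [-8, 6, -16], [16, -16, 34]].
An LDLᵀ factorisation of H has diagonal entries 8, -2, 2.
That gives 2 positive, 1 negative pivots.
H is indefinite, so the origin is a saddle point.

saddle point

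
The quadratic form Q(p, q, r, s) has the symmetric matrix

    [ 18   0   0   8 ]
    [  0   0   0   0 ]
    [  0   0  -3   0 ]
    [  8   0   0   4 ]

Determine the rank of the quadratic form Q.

3

Symmetric row and column elimination reduces A to a congruent diagonal form with pivots 18, 0, -3, 4/9.
That gives 2 positive, 1 negative, 1 zero pivots.
The rank is the number of nonzero pivots: 3.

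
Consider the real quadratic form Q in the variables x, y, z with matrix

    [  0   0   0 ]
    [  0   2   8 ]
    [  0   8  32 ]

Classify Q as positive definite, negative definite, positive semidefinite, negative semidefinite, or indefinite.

positive semidefinite

Row-reducing A symmetrically gives the diagonal entries 0, 2, 0.
That gives 1 positive, 2 zero pivots.
Hence Q is positive semidefinite.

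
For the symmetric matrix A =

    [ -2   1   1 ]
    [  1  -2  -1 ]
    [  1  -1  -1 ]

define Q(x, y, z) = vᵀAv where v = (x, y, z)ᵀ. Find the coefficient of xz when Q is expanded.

The coefficient of xz is A[1,3] + A[3,1] = 2·1 = 2.

2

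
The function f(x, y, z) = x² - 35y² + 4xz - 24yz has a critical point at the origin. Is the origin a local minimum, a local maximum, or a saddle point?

The Hessian at the origin is H = [[2, 0, 4], [0, -70, -24], [4, -24, 0]].
Symmetric row and column elimination reduces H to a congruent diagonal form with pivots 2, -70, 8/35.
That gives 2 positive, 1 negative pivots.
H is indefinite, so the origin is a saddle point.

saddle point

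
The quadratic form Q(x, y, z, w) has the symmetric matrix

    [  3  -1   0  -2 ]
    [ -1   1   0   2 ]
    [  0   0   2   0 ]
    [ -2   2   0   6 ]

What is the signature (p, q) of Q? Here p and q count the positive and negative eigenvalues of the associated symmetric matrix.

Congruent diagonalization of A (simultaneous row and column reduction) yields pivots 3, 2/3, 2, 2.
So there are 4 positive pivots.

(4, 0)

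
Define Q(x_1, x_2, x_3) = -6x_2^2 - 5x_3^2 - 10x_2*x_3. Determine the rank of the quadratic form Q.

The associated matrix is A = [[0, 0, 0], [0, -6, -5], [0, -5, -5]].
Congruent diagonalization of A (simultaneous row and column reduction) yields pivots 0, -6, -5/6.
That gives 2 negative, 1 zero pivots.
The rank is the number of nonzero pivots: 2.

2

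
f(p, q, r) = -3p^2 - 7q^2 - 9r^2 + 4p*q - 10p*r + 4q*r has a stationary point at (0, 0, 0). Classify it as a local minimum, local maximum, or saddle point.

local maximum

The Hessian at the origin is H = [[-6, 4, -10], [4, -14, 4], [-10, 4, -18]].
Symmetric row and column elimination reduces H to a congruent diagonal form with pivots -6, -34/3, -12/17.
That gives 3 negative pivots.
H is negative definite, so the origin is a strict local maximum.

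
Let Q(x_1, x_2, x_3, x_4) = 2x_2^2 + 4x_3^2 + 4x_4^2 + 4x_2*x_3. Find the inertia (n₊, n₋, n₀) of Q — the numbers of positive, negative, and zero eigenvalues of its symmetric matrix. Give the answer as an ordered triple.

The associated matrix is A = [[0, 0, 0, 0], [0, 2, 2, 0], [0, 2, 4, 0], [0, 0, 0, 4]].
Applying the same elementary operations to the rows and columns of A produces a congruent diagonal matrix with entries 0, 2, 2, 4.
Counting signs: 3 positive, 1 zero.

(3, 0, 1)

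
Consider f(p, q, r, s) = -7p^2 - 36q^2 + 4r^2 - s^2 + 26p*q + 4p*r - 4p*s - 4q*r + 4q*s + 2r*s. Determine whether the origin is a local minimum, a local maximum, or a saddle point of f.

saddle point

The Hessian at the origin is H = [[-14, 26, 4, -4], [26, -72, -4, 4], [4, -4, 8, 2], [-4, 4, 2, -2]].
Congruent diagonalization of H (simultaneous row and column reduction) yields pivots -14, -166/7, 800/83, -3/8.
Counting signs: 1 positive, 3 negative.
H is indefinite, so the origin is a saddle point.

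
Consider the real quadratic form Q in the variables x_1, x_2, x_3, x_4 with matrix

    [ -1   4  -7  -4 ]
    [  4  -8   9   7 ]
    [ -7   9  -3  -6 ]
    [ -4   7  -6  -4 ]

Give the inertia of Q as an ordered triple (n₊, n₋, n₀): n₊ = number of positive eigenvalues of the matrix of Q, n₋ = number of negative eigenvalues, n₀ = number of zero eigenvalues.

(3, 1, 0)

Symmetric row and column elimination reduces A to a congruent diagonal form with pivots -1, 8, 7/8, 10/7.
So there are 3 positive, 1 negative pivots.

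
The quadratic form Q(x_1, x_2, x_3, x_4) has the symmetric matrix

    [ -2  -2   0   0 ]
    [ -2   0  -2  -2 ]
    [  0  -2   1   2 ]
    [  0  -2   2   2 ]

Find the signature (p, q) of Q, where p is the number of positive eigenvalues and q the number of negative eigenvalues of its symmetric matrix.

(1, 2)

Row-reducing A symmetrically gives the diagonal entries -2, 2, -1, 0.
That gives 1 positive, 2 negative, 1 zero pivots.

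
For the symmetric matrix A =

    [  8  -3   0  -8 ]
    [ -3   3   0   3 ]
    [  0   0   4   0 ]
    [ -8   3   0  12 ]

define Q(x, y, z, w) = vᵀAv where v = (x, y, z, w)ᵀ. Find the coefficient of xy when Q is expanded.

-6

The coefficient of xy is A[1,2] + A[2,1] = 2·(-3) = -6.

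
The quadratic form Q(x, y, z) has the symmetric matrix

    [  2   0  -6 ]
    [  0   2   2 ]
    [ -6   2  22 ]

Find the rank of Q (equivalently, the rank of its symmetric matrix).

Applying the same elementary operations to the rows and columns of A produces a congruent diagonal matrix with entries 2, 2, 2.
So there are 3 positive pivots.
The rank is the number of nonzero pivots: 3.

3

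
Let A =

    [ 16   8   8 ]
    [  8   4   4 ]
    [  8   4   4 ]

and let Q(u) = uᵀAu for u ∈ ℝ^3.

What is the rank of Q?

Symmetric row and column elimination reduces A to a congruent diagonal form with pivots 16, 0, 0.
So there are 1 positive, 2 zero pivots.
The rank is the number of nonzero pivots: 1.

1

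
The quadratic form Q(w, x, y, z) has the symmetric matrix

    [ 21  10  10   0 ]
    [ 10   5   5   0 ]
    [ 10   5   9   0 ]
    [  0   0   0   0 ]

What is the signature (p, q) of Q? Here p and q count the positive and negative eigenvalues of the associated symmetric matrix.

Row-reducing A symmetrically gives the diagonal entries 21, 5/21, 4, 0.
Counting signs: 3 positive, 1 zero.

(3, 0)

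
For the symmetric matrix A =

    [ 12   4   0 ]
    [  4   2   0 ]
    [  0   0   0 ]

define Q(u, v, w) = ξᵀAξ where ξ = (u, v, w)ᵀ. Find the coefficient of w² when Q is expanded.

0

The coefficient of w² is the diagonal entry A[3,3] = 0.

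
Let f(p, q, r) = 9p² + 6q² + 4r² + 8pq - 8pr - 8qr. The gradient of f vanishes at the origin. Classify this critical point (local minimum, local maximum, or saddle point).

local minimum

The Hessian at the origin is H = [[18, 8, -8], [8, 12, -8], [-8, -8, 8]].
An LDLᵀ factorisation of H has diagonal entries 18, 76/9, 40/19.
Counting signs: 3 positive.
H is positive definite, so the origin is a strict local minimum.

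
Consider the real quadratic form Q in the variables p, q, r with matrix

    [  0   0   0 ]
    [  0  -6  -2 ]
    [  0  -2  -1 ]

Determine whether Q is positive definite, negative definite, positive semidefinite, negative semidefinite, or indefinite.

Congruent diagonalization of A (simultaneous row and column reduction) yields pivots 0, -6, -1/3.
Counting signs: 2 negative, 1 zero.
Hence Q is negative semidefinite.

negative semidefinite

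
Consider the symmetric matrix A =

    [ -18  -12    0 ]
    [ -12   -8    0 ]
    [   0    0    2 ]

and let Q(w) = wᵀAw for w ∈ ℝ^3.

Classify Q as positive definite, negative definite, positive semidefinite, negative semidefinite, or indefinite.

Row-reducing A symmetrically gives the diagonal entries -18, 0, 2.
So there are 1 positive, 1 negative, 1 zero pivots.
Hence Q is indefinite.

indefinite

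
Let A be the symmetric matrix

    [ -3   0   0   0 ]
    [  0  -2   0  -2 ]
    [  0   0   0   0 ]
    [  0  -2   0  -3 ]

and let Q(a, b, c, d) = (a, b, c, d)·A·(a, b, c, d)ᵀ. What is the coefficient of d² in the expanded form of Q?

The coefficient of d² is the diagonal entry A[4,4] = -3.

-3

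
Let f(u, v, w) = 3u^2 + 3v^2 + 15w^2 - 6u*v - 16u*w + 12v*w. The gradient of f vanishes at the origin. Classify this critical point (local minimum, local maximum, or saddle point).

The Hessian at the origin is H = [[6, -6, -16], [-6, 6, 12], [-16, 12, 30]].
H is indefinite, so the origin is a saddle point.

saddle point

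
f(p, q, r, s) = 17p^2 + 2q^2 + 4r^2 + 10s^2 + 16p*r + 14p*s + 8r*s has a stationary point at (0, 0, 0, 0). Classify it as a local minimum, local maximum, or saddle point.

local minimum

The Hessian at the origin is H = [[34, 0, 16, 14], [0, 4, 0, 0], [16, 0, 8, 8], [14, 0, 8, 20]].
An LDLᵀ factorisation of H has diagonal entries 34, 4, 8/17, 10.
Counting signs: 4 positive.
H is positive definite, so the origin is a strict local minimum.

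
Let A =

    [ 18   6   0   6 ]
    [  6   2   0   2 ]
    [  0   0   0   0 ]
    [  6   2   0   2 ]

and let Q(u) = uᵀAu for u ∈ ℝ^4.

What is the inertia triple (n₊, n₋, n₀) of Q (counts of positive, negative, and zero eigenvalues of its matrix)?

(1, 0, 3)

Applying the same elementary operations to the rows and columns of A produces a congruent diagonal matrix with entries 18, 0, 0, 0.
Counting signs: 1 positive, 3 zero.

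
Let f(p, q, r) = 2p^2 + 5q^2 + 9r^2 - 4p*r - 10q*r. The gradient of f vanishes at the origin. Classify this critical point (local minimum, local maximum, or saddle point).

The Hessian at the origin is H = [[4, 0, -4], [0, 10, -10], [-4, -10, 18]].
Applying the same elementary operations to the rows and columns of H produces a congruent diagonal matrix with entries 4, 10, 4.
That gives 3 positive pivots.
H is positive definite, so the origin is a strict local minimum.

local minimum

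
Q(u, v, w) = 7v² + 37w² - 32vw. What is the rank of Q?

The symmetric matrix is A = [[0, 0, 0], [0, 7, -16], [0, -16, 37]].
Symmetric row and column elimination reduces A to a congruent diagonal form with pivots 0, 7, 3/7.
Counting signs: 2 positive, 1 zero.
The rank is the number of nonzero pivots: 2.

2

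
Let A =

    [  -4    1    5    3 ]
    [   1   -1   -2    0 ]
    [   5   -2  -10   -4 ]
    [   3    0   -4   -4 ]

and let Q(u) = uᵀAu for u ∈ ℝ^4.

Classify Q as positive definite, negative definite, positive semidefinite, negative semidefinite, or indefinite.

Applying the same elementary operations to the rows and columns of A produces a congruent diagonal matrix with entries -4, -3/4, -3, -2/3.
That gives 4 negative pivots.
Hence Q is negative definite.

negative definite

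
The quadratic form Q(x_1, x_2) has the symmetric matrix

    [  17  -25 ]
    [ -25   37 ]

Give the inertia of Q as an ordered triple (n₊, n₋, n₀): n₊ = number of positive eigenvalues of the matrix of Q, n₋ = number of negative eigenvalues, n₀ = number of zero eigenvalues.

(2, 0, 0)

Applying the same elementary operations to the rows and columns of A produces a congruent diagonal matrix with entries 17, 4/17.
That gives 2 positive pivots.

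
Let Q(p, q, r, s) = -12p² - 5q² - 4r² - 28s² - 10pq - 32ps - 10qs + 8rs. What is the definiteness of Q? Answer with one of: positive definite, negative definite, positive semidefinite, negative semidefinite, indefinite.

The symmetric matrix is A = [[-12, -5, 0, -16], [-5, -5, 0, -5], [0, 0, -4, 4], [-16, -5, 4, -28]].
Symmetric row and column elimination reduces A to a congruent diagonal form with pivots -12, -35/12, -4, -12/7.
That gives 4 negative pivots.
Hence Q is negative definite.

negative definite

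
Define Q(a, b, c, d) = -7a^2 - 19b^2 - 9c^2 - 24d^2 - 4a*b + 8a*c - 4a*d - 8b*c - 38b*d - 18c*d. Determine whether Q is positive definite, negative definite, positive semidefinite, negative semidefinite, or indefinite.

negative definite

The symmetric matrix of Q is A = [[-7, -2, 4, -2], [-2, -19, -4, -19], [4, -4, -9, -9], [-2, -19, -9, -24]].
Leading principal minors: Δ_1 = -7, Δ_2 = 129, Δ_3 = -681, Δ_4 = 180.
The signs alternate starting with Δ_1 < 0, so by Sylvester's criterion Q is negative definite.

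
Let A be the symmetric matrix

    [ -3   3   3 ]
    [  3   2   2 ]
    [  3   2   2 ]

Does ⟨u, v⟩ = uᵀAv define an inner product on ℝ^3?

no

Applying the same elementary operations to the rows and columns of A produces a congruent diagonal matrix with entries -3, 5, 0.
Counting signs: 1 positive, 1 negative, 1 zero.
Hence Q is indefinite.
⟨·,·⟩ is an inner product exactly when A is positive definite.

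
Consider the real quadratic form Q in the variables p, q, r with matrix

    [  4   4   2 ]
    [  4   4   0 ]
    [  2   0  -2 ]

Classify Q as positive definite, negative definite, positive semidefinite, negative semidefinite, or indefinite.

A is congruent to a diagonal matrix with 2 positive, 1 negative and 0 zero entries, so Q is indefinite.

indefinite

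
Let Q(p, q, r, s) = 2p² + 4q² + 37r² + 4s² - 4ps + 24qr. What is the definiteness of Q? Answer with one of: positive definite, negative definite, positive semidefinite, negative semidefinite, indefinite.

The symmetric matrix of Q is A = [[2, 0, 0, -2], [0, 4, 12, 0], [0, 12, 37, 0], [-2, 0, 0, 4]].
Leading principal minors: Δ_1 = 2, Δ_2 = 8, Δ_3 = 8, Δ_4 = 16.
All leading principal minors are positive, so by Sylvester's criterion Q is positive definite.

positive definite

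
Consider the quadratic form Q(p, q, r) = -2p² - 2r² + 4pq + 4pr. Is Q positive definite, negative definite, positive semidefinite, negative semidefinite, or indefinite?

The symmetric matrix is A = [[-2, 2, 2], [2, 0, 0], [2, 0, -2]].
Row-reducing A symmetrically gives the diagonal entries -2, 2, -2.
So there are 1 positive, 2 negative pivots.
Hence Q is indefinite.

indefinite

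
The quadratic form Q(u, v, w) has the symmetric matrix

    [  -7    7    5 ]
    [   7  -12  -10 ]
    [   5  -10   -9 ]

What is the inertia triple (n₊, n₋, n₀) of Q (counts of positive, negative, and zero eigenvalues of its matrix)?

(0, 3, 0)

Applying the same elementary operations to the rows and columns of A produces a congruent diagonal matrix with entries -7, -5, -3/7.
That gives 3 negative pivots.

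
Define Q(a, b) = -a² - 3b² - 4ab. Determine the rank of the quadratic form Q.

2

The associated matrix is A = [[-1, -2], [-2, -3]].
Applying the same elementary operations to the rows and columns of A produces a congruent diagonal matrix with entries -1, 1.
So there are 1 positive, 1 negative pivots.
The rank is the number of nonzero pivots: 2.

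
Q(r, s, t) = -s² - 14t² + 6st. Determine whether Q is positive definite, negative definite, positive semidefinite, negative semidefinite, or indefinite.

negative semidefinite

Write A = [[0, 0, 0], [0, -1, 3], [0, 3, -14]].
Row-reducing A symmetrically gives the diagonal entries 0, -1, -5.
Counting signs: 2 negative, 1 zero.
Hence Q is negative semidefinite.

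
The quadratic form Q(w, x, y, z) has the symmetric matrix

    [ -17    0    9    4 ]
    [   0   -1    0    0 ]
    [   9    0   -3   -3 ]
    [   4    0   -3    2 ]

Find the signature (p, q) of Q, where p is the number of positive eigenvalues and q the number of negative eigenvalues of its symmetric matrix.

An LDLᵀ factorisation of A has diagonal entries -17, -1, 30/17, 5/2.
Counting signs: 2 positive, 2 negative.

(2, 2)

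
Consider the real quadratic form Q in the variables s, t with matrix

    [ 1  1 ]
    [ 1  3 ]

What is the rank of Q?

Row-reducing A symmetrically gives the diagonal entries 1, 2.
Counting signs: 2 positive.
The rank is the number of nonzero pivots: 2.

2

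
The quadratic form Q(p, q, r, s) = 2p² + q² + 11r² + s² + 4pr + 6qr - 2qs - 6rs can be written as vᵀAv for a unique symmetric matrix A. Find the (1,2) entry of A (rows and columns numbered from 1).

The coefficient of p·q in Q is 0. For a symmetric A this equals A[1,2] + A[2,1] = 2·A[1,2].
So A[1,2] = 0/2 = 0.

0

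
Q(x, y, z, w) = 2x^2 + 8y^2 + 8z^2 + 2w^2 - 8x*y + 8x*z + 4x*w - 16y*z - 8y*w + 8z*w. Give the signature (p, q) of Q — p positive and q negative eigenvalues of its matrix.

(1, 0)

The symmetric matrix is A = [[2, -4, 4, 2], [-4, 8, -8, -4], [4, -8, 8, 4], [2, -4, 4, 2]].
Applying the same elementary operations to the rows and columns of A produces a congruent diagonal matrix with entries 2, 0, 0, 0.
Counting signs: 1 positive, 3 zero.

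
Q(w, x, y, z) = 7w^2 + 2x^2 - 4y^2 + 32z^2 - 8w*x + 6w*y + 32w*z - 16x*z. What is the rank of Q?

Write A = [[7, -4, 3, 16], [-4, 2, 0, -8], [3, 0, -4, 0], [16, -8, 0, 32]].
Symmetric row and column elimination reduces A to a congruent diagonal form with pivots 7, -2/7, 5, 0.
So there are 2 positive, 1 negative, 1 zero pivots.
The rank is the number of nonzero pivots: 3.

3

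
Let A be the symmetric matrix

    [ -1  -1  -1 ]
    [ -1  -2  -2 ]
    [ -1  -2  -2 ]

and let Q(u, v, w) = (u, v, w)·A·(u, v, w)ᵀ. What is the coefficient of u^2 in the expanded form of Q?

The coefficient of u^2 is the diagonal entry A[1,1] = -1.

-1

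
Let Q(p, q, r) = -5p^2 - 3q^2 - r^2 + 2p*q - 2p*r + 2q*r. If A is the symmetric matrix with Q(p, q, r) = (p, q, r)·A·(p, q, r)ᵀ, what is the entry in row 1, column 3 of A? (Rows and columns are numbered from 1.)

The coefficient of p·r in Q is -2. For a symmetric A this equals A[1,3] + A[3,1] = 2·A[1,3].
So A[1,3] = -2/2 = -1.

-1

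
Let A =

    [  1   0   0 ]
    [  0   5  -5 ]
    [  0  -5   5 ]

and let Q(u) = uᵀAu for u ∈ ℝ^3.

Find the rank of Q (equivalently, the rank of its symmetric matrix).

2

Congruent diagonalization of A (simultaneous row and column reduction) yields pivots 1, 5, 0.
That gives 2 positive, 1 zero pivots.
The rank is the number of nonzero pivots: 2.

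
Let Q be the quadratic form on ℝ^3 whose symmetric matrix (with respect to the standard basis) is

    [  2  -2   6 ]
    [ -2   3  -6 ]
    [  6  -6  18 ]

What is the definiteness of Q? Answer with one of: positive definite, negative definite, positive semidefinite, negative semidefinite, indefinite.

Row-reducing A symmetrically gives the diagonal entries 2, 1, 0.
Counting signs: 2 positive, 1 zero.
Hence Q is positive semidefinite.

positive semidefinite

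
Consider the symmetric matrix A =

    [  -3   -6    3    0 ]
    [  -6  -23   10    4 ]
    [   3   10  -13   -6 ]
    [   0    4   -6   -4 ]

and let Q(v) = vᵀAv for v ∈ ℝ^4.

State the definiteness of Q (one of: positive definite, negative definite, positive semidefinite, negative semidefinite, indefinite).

negative definite

An LDLᵀ factorisation of A has diagonal entries -3, -11, -94/11, -6/47.
That gives 4 negative pivots.
Hence Q is negative definite.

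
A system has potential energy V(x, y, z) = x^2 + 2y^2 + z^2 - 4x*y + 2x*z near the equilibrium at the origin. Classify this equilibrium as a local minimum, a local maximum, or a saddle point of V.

The Hessian at the origin is H = [[2, -4, 2], [-4, 4, 0], [2, 0, 2]].
Row-reducing H symmetrically gives the diagonal entries 2, -4, 4.
Counting signs: 2 positive, 1 negative.
H is indefinite, so the origin is a saddle point.

saddle point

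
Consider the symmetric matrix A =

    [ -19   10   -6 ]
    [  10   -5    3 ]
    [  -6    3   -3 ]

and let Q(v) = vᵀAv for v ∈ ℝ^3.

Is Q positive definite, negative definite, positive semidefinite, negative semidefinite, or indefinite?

Symmetric row and column elimination reduces A to a congruent diagonal form with pivots -19, 5/19, -6/5.
So there are 1 positive, 2 negative pivots.
Hence Q is indefinite.

indefinite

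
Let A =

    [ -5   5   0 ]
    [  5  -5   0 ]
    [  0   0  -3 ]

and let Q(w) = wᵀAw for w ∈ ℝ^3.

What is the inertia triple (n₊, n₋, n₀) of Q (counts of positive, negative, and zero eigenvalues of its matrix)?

Applying the same elementary operations to the rows and columns of A produces a congruent diagonal matrix with entries -5, 0, -3.
So there are 2 negative, 1 zero pivots.

(0, 2, 1)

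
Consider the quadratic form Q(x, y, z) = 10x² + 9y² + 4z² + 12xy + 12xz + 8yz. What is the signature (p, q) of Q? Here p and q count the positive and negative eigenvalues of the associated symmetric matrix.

(3, 0)

The associated matrix is A = [[10, 6, 6], [6, 9, 4], [6, 4, 4]].
Symmetric row and column elimination reduces A to a congruent diagonal form with pivots 10, 27/5, 10/27.
So there are 3 positive pivots.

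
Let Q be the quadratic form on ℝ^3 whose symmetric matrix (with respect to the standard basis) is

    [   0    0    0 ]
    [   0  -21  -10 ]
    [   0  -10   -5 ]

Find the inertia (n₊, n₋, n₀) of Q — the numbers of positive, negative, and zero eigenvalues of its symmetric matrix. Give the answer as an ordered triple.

(0, 2, 1)

Row-reducing A symmetrically gives the diagonal entries 0, -21, -5/21.
Counting signs: 2 negative, 1 zero.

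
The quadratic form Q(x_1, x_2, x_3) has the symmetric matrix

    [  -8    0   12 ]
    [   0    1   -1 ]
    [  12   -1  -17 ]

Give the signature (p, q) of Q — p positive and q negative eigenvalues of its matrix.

(1, 1)

Symmetric row and column elimination reduces A to a congruent diagonal form with pivots -8, 1, 0.
So there are 1 positive, 1 negative, 1 zero pivots.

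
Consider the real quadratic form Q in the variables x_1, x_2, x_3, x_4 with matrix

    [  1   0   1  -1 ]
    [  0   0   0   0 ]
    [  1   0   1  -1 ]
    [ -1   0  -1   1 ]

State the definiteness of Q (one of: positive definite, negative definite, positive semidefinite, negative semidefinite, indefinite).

Applying the same elementary operations to the rows and columns of A produces a congruent diagonal matrix with entries 1, 0, 0, 0.
So there are 1 positive, 3 zero pivots.
Hence Q is positive semidefinite.

positive semidefinite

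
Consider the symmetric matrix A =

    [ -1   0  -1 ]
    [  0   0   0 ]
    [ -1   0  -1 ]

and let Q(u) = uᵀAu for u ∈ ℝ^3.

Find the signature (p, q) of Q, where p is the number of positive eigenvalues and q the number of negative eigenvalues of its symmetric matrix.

(0, 1)

Applying the same elementary operations to the rows and columns of A produces a congruent diagonal matrix with entries -1, 0, 0.
So there are 1 negative, 2 zero pivots.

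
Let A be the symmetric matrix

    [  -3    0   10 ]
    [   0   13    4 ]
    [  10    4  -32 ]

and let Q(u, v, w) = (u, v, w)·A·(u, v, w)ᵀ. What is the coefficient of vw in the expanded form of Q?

8

The coefficient of vw is A[2,3] + A[3,2] = 2·4 = 8.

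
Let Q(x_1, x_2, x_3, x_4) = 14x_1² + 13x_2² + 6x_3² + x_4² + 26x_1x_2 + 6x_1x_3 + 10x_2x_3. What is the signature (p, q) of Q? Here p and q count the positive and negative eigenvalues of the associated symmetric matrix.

Write A = [[14, 13, 3, 0], [13, 13, 5, 0], [3, 5, 6, 0], [0, 0, 0, 1]].
Row-reducing A symmetrically gives the diagonal entries 14, 13/14, 1/13, 1.
That gives 4 positive pivots.

(4, 0)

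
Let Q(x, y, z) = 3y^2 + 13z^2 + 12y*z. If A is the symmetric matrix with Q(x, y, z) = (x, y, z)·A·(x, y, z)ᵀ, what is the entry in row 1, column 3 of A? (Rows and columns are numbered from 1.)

The coefficient of x·z in Q is 0. For a symmetric A this equals A[1,3] + A[3,1] = 2·A[1,3].
So A[1,3] = 0/2 = 0.

0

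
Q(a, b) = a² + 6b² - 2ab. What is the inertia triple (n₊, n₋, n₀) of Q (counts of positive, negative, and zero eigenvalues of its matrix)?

(2, 0, 0)

Write A = [[1, -1], [-1, 6]].
Congruent diagonalization of A (simultaneous row and column reduction) yields pivots 1, 5.
That gives 2 positive pivots.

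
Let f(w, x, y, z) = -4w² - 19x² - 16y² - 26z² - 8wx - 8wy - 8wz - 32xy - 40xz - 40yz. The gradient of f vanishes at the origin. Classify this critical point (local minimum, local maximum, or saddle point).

The Hessian at the origin is H = [[-8, -8, -8, -8], [-8, -38, -32, -40], [-8, -32, -32, -40], [-8, -40, -40, -52]].
Congruent diagonalization of H (simultaneous row and column reduction) yields pivots -8, -30, -24/5, -4/3.
So there are 4 negative pivots.
H is negative definite, so the origin is a strict local maximum.

local maximum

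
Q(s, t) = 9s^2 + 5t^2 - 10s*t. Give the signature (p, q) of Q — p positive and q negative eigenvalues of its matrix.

Write A = [[9, -5], [-5, 5]].
Row-reducing A symmetrically gives the diagonal entries 9, 20/9.
That gives 2 positive pivots.

(2, 0)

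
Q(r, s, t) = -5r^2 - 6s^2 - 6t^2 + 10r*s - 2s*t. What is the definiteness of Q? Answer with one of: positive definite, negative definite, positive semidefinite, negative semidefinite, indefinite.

The symmetric matrix is A = [[-5, 5, 0], [5, -6, -1], [0, -1, -6]].
Row-reducing A symmetrically gives the diagonal entries -5, -1, -5.
Counting signs: 3 negative.
Hence Q is negative definite.

negative definite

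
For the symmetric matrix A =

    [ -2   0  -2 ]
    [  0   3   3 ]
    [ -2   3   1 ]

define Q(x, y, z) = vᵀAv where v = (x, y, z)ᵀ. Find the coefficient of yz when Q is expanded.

6

The coefficient of yz is A[2,3] + A[3,2] = 2·3 = 6.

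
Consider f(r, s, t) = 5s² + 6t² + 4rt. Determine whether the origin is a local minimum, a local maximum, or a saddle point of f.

The Hessian at the origin is H = [[0, 0, 4], [0, 10, 0], [4, 0, 12]].
H is indefinite, so the origin is a saddle point.

saddle point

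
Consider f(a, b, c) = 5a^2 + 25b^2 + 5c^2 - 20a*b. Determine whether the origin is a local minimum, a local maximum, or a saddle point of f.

The Hessian at the origin is H = [[10, -20, 0], [-20, 50, 0], [0, 0, 10]].
Applying the same elementary operations to the rows and columns of H produces a congruent diagonal matrix with entries 10, 10, 10.
Counting signs: 3 positive.
H is positive definite, so the origin is a strict local minimum.

local minimum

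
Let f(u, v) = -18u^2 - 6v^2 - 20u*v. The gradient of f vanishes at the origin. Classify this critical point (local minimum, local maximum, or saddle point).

local maximum

The Hessian at the origin is H = [[-36, -20], [-20, -12]].
det H = -36·-12 − (-20)² = 32 > 0 and H[1,1] = -36 < 0, so H is negative definite.
Therefore the origin is a local maximum.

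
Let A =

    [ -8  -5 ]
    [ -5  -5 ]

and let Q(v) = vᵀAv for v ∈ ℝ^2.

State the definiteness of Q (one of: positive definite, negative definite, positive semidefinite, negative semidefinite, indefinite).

For the 2×2 matrix [[-8, -5], [-5, -5]]: det = -8·-5 − (-5)² = 15, trace = -13.
det > 0 so both eigenvalues share the sign of the trace; trace = -13 < 0 ⇒ both negative.

negative definite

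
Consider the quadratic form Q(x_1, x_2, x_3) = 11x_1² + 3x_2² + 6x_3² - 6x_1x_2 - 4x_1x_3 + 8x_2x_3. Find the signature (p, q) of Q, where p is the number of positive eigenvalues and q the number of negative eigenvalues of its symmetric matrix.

(3, 0)

Write A = [[11, -3, -2], [-3, 3, 4], [-2, 4, 6]].
Row-reducing A symmetrically gives the diagonal entries 11, 24/11, 1/6.
That gives 3 positive pivots.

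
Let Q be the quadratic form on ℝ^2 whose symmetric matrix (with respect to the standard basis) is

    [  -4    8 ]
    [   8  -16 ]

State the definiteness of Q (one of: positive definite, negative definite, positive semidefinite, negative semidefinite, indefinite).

Congruent diagonalization of A (simultaneous row and column reduction) yields pivots -4, 0.
So there are 1 negative, 1 zero pivots.
Hence Q is negative semidefinite.

negative semidefinite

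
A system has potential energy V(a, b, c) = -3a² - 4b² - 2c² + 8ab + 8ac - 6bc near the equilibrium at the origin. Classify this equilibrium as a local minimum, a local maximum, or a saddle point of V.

saddle point

The Hessian at the origin is H = [[-6, 8, 8], [8, -8, -6], [8, -6, -4]].
Applying the same elementary operations to the rows and columns of H produces a congruent diagonal matrix with entries -6, 8/3, -3/2.
Counting signs: 1 positive, 2 negative.
H is indefinite, so the origin is a saddle point.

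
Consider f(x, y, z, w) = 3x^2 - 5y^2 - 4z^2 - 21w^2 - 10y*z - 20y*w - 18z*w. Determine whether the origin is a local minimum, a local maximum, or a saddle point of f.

saddle point

The Hessian at the origin is H = [[6, 0, 0, 0], [0, -10, -10, -20], [0, -10, -8, -18], [0, -20, -18, -42]].
Applying the same elementary operations to the rows and columns of H produces a congruent diagonal matrix with entries 6, -10, 2, -4.
Counting signs: 2 positive, 2 negative.
H is indefinite, so the origin is a saddle point.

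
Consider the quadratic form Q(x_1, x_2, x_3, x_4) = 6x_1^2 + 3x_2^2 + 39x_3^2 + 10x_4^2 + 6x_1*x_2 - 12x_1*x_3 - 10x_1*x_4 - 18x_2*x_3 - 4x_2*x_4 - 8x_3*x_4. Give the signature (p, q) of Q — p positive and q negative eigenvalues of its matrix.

(4, 0)

Write A = [[6, 3, -6, -5], [3, 3, -9, -2], [-6, -9, 39, -4], [-5, -2, -4, 10]].
Congruent diagonalization of A (simultaneous row and column reduction) yields pivots 6, 3/2, 9, 2/9.
That gives 4 positive pivots.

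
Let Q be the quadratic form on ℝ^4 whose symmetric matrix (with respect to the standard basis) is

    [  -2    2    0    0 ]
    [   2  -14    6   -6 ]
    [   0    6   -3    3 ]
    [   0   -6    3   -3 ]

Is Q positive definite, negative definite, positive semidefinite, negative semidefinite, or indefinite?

negative semidefinite

Symmetric row and column elimination reduces A to a congruent diagonal form with pivots -2, -12, 0, 0.
That gives 2 negative, 2 zero pivots.
Hence Q is negative semidefinite.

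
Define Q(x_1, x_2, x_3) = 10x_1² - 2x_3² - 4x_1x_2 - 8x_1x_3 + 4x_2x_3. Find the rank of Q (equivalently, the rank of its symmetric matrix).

The symmetric matrix is A = [[10, -2, -4], [-2, 0, 2], [-4, 2, -2]].
Symmetric row and column elimination reduces A to a congruent diagonal form with pivots 10, -2/5, 0.
That gives 1 positive, 1 negative, 1 zero pivots.
The rank is the number of nonzero pivots: 2.

2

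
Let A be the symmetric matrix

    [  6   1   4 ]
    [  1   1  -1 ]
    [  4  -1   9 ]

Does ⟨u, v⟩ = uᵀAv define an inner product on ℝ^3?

yes

Congruent diagonalization of A (simultaneous row and column reduction) yields pivots 6, 5/6, 3.
That gives 3 positive pivots.
Hence Q is positive definite.
⟨·,·⟩ is an inner product exactly when A is positive definite.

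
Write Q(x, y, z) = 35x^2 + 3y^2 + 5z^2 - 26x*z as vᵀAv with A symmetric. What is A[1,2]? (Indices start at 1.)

The coefficient of x·y in Q is 0. For a symmetric A this equals A[1,2] + A[2,1] = 2·A[1,2].
So A[1,2] = 0/2 = 0.

0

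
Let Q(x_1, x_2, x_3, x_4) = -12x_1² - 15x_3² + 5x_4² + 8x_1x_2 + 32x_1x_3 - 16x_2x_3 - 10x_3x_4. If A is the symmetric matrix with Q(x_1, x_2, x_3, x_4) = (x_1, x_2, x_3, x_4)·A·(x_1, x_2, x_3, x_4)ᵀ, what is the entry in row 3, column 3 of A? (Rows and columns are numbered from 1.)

The coefficient of x_3² in Q is -15, and that is exactly A[3,3].

-15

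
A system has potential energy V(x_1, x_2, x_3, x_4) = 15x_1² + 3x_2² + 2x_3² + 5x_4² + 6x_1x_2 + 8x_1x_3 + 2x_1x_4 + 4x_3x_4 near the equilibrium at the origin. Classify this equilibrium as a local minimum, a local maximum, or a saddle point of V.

local minimum

The Hessian at the origin is H = [[30, 6, 8, 2], [6, 6, 0, 0], [8, 0, 4, 4], [2, 0, 4, 10]].
Symmetric row and column elimination reduces H to a congruent diagonal form with pivots 30, 24/5, 4/3, 3/2.
Counting signs: 4 positive.
H is positive definite, so the origin is a strict local minimum.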